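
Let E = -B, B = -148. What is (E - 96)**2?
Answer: 2704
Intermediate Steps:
E = 148 (E = -1*(-148) = 148)
(E - 96)**2 = (148 - 96)**2 = 52**2 = 2704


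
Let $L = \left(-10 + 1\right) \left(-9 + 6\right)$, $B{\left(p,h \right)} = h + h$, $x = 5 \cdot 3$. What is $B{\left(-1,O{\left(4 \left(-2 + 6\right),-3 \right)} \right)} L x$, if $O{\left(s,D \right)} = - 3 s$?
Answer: $-38880$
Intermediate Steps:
$x = 15$
$B{\left(p,h \right)} = 2 h$
$L = 27$ ($L = \left(-9\right) \left(-3\right) = 27$)
$B{\left(-1,O{\left(4 \left(-2 + 6\right),-3 \right)} \right)} L x = 2 \left(- 3 \cdot 4 \left(-2 + 6\right)\right) 27 \cdot 15 = 2 \left(- 3 \cdot 4 \cdot 4\right) 27 \cdot 15 = 2 \left(\left(-3\right) 16\right) 27 \cdot 15 = 2 \left(-48\right) 27 \cdot 15 = \left(-96\right) 27 \cdot 15 = \left(-2592\right) 15 = -38880$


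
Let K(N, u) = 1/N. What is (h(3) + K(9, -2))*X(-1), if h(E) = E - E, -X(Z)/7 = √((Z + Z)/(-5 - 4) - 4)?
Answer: -7*I*√34/27 ≈ -1.5117*I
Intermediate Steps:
X(Z) = -7*√(-4 - 2*Z/9) (X(Z) = -7*√((Z + Z)/(-5 - 4) - 4) = -7*√((2*Z)/(-9) - 4) = -7*√((2*Z)*(-⅑) - 4) = -7*√(-2*Z/9 - 4) = -7*√(-4 - 2*Z/9))
h(E) = 0
(h(3) + K(9, -2))*X(-1) = (0 + 1/9)*(-7*√(-36 - 2*(-1))/3) = (0 + ⅑)*(-7*√(-36 + 2)/3) = (-7*I*√34/3)/9 = -7*I*√34/27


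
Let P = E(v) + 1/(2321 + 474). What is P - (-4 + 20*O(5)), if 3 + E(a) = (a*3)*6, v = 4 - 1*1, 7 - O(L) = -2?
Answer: -349374/2795 ≈ -125.00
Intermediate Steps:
O(L) = 9 (O(L) = 7 - 1*(-2) = 7 + 2 = 9)
v = 3 (v = 4 - 1 = 3)
E(a) = -3 + 18*a (E(a) = -3 + (a*3)*6 = -3 + (3*a)*6 = -3 + 18*a)
P = 142546/2795 (P = (-3 + 18*3) + 1/(2321 + 474) = (-3 + 54) + 1/2795 = 51 + 1/2795 = 142546/2795 ≈ 51.000)
P - (-4 + 20*O(5)) = 142546/2795 - (-4 + 20*9) = 142546/2795 - (-4 + 180) = 142546/2795 - 1*176 = 142546/2795 - 176 = -349374/2795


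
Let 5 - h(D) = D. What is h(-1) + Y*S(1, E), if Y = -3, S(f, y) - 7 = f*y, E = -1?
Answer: -12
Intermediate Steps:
S(f, y) = 7 + f*y
h(D) = 5 - D
h(-1) + Y*S(1, E) = (5 - 1*(-1)) - 3*(7 + 1*(-1)) = (5 + 1) - 3*(7 - 1) = 6 - 3*6 = 6 - 18 = -12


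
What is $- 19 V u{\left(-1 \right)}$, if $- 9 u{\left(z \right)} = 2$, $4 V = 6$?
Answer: $\frac{19}{3} \approx 6.3333$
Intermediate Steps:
$V = \frac{3}{2}$ ($V = \frac{1}{4} \cdot 6 = \frac{3}{2} \approx 1.5$)
$u{\left(z \right)} = - \frac{2}{9}$ ($u{\left(z \right)} = \left(- \frac{1}{9}\right) 2 = - \frac{2}{9}$)
$- 19 V u{\left(-1 \right)} = \left(-19\right) \frac{3}{2} \left(- \frac{2}{9}\right) = \left(- \frac{57}{2}\right) \left(- \frac{2}{9}\right) = \frac{19}{3}$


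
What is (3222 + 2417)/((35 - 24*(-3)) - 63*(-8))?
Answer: 5639/611 ≈ 9.2291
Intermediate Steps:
(3222 + 2417)/((35 - 24*(-3)) - 63*(-8)) = 5639/((35 + 72) + 504) = 5639/(107 + 504) = 5639/611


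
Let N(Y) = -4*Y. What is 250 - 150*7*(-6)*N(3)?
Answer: -75350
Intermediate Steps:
250 - 150*7*(-6)*N(3) = 250 - 150*7*(-6)*(-4*3) = 250 - (-6300)*(-12) = 250 - 150*504 = 250 - 75600 = -75350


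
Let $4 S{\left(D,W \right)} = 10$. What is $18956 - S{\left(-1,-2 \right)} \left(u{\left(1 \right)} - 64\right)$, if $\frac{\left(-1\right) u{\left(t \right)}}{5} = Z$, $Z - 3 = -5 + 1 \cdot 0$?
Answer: $19091$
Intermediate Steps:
$S{\left(D,W \right)} = \frac{5}{2}$ ($S{\left(D,W \right)} = \frac{1}{4} \cdot 10 = \frac{5}{2}$)
$Z = -2$ ($Z = 3 + \left(-5 + 1 \cdot 0\right) = 3 + \left(-5 + 0\right) = 3 - 5 = -2$)
$u{\left(t \right)} = 10$ ($u{\left(t \right)} = \left(-5\right) \left(-2\right) = 10$)
$18956 - S{\left(-1,-2 \right)} \left(u{\left(1 \right)} - 64\right) = 18956 - \frac{5 \left(10 - 64\right)}{2} = 18956 - \frac{5}{2} \left(-54\right) = 18956 - -135 = 18956 + 135 = 19091$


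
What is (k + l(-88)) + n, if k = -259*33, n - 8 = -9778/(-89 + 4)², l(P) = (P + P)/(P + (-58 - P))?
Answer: -1788781737/209525 ≈ -8537.3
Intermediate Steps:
l(P) = -P/29 (l(P) = (2*P)/(-58) = (2*P)*(-1/58) = -P/29)
n = 48022/7225 (n = 8 - 9778/(-89 + 4)² = 8 - 9778/((-85)²) = 8 - 9778/7225 = 48022/7225 ≈ 6.6466)
k = -8547
(k + l(-88)) + n = (-8547 - 1/29*(-88)) + 48022/7225 = (-8547 + 88/29) + 48022/7225 = -247775/29 + 48022/7225 = -1788781737/209525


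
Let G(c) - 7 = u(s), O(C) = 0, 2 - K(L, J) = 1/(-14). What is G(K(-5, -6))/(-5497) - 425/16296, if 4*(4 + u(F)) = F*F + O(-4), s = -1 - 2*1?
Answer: -2421779/89579112 ≈ -0.027035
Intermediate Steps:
K(L, J) = 29/14 (K(L, J) = 2 - 1/(-14) = 2 - 1*(-1/14) = 2 + 1/14 = 29/14)
s = -3 (s = -1 - 2 = -3)
u(F) = -4 + F²/4 (u(F) = -4 + (F*F + 0)/4 = -4 + (F² + 0)/4 = -4 + F²/4)
G(c) = 21/4 (G(c) = 7 + (-4 + (¼)*(-3)²) = 7 + (-4 + (¼)*9) = 7 + (-4 + 9/4) = 7 - 7/4 = 21/4)
G(K(-5, -6))/(-5497) - 425/16296 = (21/4)/(-5497) - 425/16296 = (21/4)*(-1/5497) - 425*1/16296 = -21/21988 - 425/16296 = -2421779/89579112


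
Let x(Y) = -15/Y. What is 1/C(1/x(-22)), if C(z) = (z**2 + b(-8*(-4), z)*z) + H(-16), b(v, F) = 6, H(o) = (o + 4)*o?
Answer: 225/45664 ≈ 0.0049273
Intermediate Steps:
H(o) = o*(4 + o) (H(o) = (4 + o)*o = o*(4 + o))
C(z) = 192 + z**2 + 6*z (C(z) = (z**2 + 6*z) - 16*(4 - 16) = (z**2 + 6*z) - 16*(-12) = (z**2 + 6*z) + 192 = 192 + z**2 + 6*z)
1/C(1/x(-22)) = 1/(192 + (1/(-15/(-22)))**2 + 6/((-15/(-22)))) = 1/(192 + (1/(-15*(-1/22)))**2 + 6/((-15*(-1/22)))) = 1/(192 + (1/(15/22))**2 + 6/(15/22)) = 1/(192 + (22/15)**2 + 6*(22/15)) = 1/(192 + 484/225 + 44/5) = 1/(45664/225) = 225/45664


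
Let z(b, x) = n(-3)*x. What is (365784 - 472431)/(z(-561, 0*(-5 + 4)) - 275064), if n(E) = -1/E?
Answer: 35549/91688 ≈ 0.38772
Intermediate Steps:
z(b, x) = x/3 (z(b, x) = (-1/(-3))*x = (-1*(-1/3))*x = x/3)
(365784 - 472431)/(z(-561, 0*(-5 + 4)) - 275064) = (365784 - 472431)/((0*(-5 + 4))/3 - 275064) = -106647/((0*(-1))/3 - 275064) = -106647/((1/3)*0 - 275064) = -106647/(0 - 275064) = -106647/(-275064) = -106647*(-1/275064) = 35549/91688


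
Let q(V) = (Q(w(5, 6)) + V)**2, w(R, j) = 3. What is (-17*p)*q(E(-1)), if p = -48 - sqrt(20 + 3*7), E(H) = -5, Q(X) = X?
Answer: 3264 + 68*sqrt(41) ≈ 3699.4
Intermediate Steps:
q(V) = (3 + V)**2
p = -48 - sqrt(41) (p = -48 - sqrt(20 + 21) = -48 - sqrt(41) ≈ -54.403)
(-17*p)*q(E(-1)) = (-17*(-48 - sqrt(41)))*(3 - 5)**2 = (816 + 17*sqrt(41))*(-2)**2 = (816 + 17*sqrt(41))*4 = 3264 + 68*sqrt(41)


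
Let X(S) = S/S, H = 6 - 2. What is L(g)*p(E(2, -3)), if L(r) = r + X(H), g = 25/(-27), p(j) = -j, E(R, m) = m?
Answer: 2/9 ≈ 0.22222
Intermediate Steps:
H = 4
g = -25/27 (g = 25*(-1/27) = -25/27 ≈ -0.92593)
X(S) = 1
L(r) = 1 + r (L(r) = r + 1 = 1 + r)
L(g)*p(E(2, -3)) = (1 - 25/27)*(-1*(-3)) = (2/27)*3 = 2/9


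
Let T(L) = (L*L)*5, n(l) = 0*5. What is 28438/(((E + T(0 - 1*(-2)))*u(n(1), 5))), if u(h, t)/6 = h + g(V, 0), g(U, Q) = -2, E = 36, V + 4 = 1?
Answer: -14219/336 ≈ -42.318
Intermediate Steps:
n(l) = 0
V = -3 (V = -4 + 1 = -3)
u(h, t) = -12 + 6*h (u(h, t) = 6*(h - 2) = 6*(-2 + h) = -12 + 6*h)
T(L) = 5*L² (T(L) = L²*5 = 5*L²)
28438/(((E + T(0 - 1*(-2)))*u(n(1), 5))) = 28438/(((36 + 5*(0 - 1*(-2))²)*(-12 + 6*0))) = 28438/(((36 + 5*(0 + 2)²)*(-12 + 0))) = 28438/(((36 + 5*2²)*(-12))) = 28438/(((36 + 5*4)*(-12))) = 28438/(((36 + 20)*(-12))) = 28438/((56*(-12))) = 28438/(-672) = 28438*(-1/672) = -14219/336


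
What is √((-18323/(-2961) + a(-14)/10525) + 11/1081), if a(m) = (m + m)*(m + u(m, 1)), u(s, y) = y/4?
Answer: √14237095671394435/47785605 ≈ 2.4970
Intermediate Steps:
u(s, y) = y/4 (u(s, y) = y*(¼) = y/4)
a(m) = 2*m*(¼ + m) (a(m) = (m + m)*(m + (¼)*1) = (2*m)*(m + ¼) = (2*m)*(¼ + m) = 2*m*(¼ + m))
√((-18323/(-2961) + a(-14)/10525) + 11/1081) = √((-18323/(-2961) + ((½)*(-14)*(1 + 4*(-14)))/10525) + 11/1081) = √((-18323*(-1/2961) + ((½)*(-14)*(1 - 56))*(1/10525)) + 11*(1/1081)) = √((18323/2961 + ((½)*(-14)*(-55))*(1/10525)) + 11/1081) = √((18323/2961 + 385*(1/10525)) + 11/1081) = √((18323/2961 + 77/2105) + 11/1081) = √(38797912/6232905 + 11/1081) = √(893810741/143356815) = √14237095671394435/47785605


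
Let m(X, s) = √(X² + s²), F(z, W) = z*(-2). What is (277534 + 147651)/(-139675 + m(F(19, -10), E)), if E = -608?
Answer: -59387714875/19508734517 - 16157030*√257/19508734517 ≈ -3.0574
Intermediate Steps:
F(z, W) = -2*z
(277534 + 147651)/(-139675 + m(F(19, -10), E)) = (277534 + 147651)/(-139675 + √((-2*19)² + (-608)²)) = 425185/(-139675 + √((-38)² + 369664)) = 425185/(-139675 + √(1444 + 369664)) = 425185/(-139675 + √371108) = 425185/(-139675 + 38*√257)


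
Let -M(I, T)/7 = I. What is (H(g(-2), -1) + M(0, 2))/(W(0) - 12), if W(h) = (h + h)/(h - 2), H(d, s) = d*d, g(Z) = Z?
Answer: -⅓ ≈ -0.33333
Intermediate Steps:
H(d, s) = d²
W(h) = 2*h/(-2 + h) (W(h) = (2*h)/(-2 + h) = 2*h/(-2 + h))
M(I, T) = -7*I
(H(g(-2), -1) + M(0, 2))/(W(0) - 12) = ((-2)² - 7*0)/(2*0/(-2 + 0) - 12) = (4 + 0)/(2*0/(-2) - 12) = 4/(2*0*(-½) - 12) = 4/(0 - 12) = 4/(-12) = -1/12*4 = -⅓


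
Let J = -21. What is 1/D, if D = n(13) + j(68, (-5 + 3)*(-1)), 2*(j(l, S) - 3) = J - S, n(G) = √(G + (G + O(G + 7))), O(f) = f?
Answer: -34/105 - 4*√46/105 ≈ -0.58218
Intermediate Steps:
n(G) = √(7 + 3*G) (n(G) = √(G + (G + (G + 7))) = √(G + (G + (7 + G))) = √(G + (7 + 2*G)) = √(7 + 3*G))
j(l, S) = -15/2 - S/2 (j(l, S) = 3 + (-21 - S)/2 = 3 + (-21/2 - S/2) = -15/2 - S/2)
D = -17/2 + √46 (D = √(7 + 3*13) + (-15/2 - (-5 + 3)*(-1)/2) = √(7 + 39) + (-15/2 - (-1)*(-1)) = √46 + (-15/2 - ½*2) = √46 + (-15/2 - 1) = √46 - 17/2 = -17/2 + √46 ≈ -1.7177)
1/D = 1/(-17/2 + √46)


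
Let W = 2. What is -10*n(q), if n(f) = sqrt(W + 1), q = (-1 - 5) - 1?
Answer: -10*sqrt(3) ≈ -17.320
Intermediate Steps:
q = -7 (q = -6 - 1 = -7)
n(f) = sqrt(3) (n(f) = sqrt(2 + 1) = sqrt(3))
-10*n(q) = -10*sqrt(3)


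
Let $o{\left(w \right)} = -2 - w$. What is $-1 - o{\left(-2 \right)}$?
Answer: $-1$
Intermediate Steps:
$-1 - o{\left(-2 \right)} = -1 - \left(-2 - -2\right) = -1 - \left(-2 + 2\right) = -1 - 0 = -1 + 0 = -1$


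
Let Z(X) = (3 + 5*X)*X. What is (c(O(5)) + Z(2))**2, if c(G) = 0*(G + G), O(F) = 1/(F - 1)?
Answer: 676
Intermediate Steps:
Z(X) = X*(3 + 5*X)
O(F) = 1/(-1 + F)
c(G) = 0 (c(G) = 0*(2*G) = 0)
(c(O(5)) + Z(2))**2 = (0 + 2*(3 + 5*2))**2 = (0 + 2*(3 + 10))**2 = (0 + 2*13)**2 = (0 + 26)**2 = 26**2 = 676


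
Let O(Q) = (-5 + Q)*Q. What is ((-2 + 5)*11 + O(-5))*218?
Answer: 18094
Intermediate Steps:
O(Q) = Q*(-5 + Q)
((-2 + 5)*11 + O(-5))*218 = ((-2 + 5)*11 - 5*(-5 - 5))*218 = (3*11 - 5*(-10))*218 = (33 + 50)*218 = 83*218 = 18094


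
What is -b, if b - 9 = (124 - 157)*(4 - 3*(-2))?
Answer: 321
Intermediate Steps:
b = -321 (b = 9 + (124 - 157)*(4 - 3*(-2)) = 9 - 33*(4 + 6) = 9 - 33*10 = 9 - 330 = -321)
-b = -1*(-321) = 321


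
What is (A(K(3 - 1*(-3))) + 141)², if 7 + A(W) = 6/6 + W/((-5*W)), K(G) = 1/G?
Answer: 454276/25 ≈ 18171.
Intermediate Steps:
A(W) = -31/5 (A(W) = -7 + (6/6 + W/((-5*W))) = -7 + (6*(⅙) + W*(-1/(5*W))) = -7 + (1 - ⅕) = -7 + ⅘ = -31/5)
(A(K(3 - 1*(-3))) + 141)² = (-31/5 + 141)² = (674/5)² = 454276/25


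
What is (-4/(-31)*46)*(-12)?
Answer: -2208/31 ≈ -71.226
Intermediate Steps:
(-4/(-31)*46)*(-12) = (-4*(-1/31)*46)*(-12) = ((4/31)*46)*(-12) = (184/31)*(-12) = -2208/31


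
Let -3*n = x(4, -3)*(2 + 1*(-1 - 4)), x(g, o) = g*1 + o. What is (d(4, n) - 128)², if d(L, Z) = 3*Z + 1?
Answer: 15376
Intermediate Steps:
x(g, o) = g + o
n = 1 (n = -(4 - 3)*(2 + 1*(-1 - 4))/3 = -(2 + 1*(-5))/3 = -(2 - 5)/3 = -(-3)/3 = -⅓*(-3) = 1)
d(L, Z) = 1 + 3*Z
(d(4, n) - 128)² = ((1 + 3*1) - 128)² = ((1 + 3) - 128)² = (4 - 128)² = (-124)² = 15376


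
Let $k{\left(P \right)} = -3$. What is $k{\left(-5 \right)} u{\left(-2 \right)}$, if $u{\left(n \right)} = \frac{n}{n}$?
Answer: $-3$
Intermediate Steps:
$u{\left(n \right)} = 1$
$k{\left(-5 \right)} u{\left(-2 \right)} = \left(-3\right) 1 = -3$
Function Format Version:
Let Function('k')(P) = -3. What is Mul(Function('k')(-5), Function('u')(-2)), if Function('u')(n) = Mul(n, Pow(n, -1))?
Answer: -3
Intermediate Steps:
Function('u')(n) = 1
Mul(Function('k')(-5), Function('u')(-2)) = Mul(-3, 1) = -3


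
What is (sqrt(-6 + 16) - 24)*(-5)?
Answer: 120 - 5*sqrt(10) ≈ 104.19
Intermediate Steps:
(sqrt(-6 + 16) - 24)*(-5) = (sqrt(10) - 24)*(-5) = (-24 + sqrt(10))*(-5) = 120 - 5*sqrt(10)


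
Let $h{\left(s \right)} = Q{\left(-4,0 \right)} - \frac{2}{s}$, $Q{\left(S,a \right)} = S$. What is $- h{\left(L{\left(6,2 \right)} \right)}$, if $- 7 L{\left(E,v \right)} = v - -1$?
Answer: $- \frac{2}{3} \approx -0.66667$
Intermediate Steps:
$L{\left(E,v \right)} = - \frac{1}{7} - \frac{v}{7}$ ($L{\left(E,v \right)} = - \frac{v - -1}{7} = - \frac{v + 1}{7} = - \frac{1 + v}{7} = - \frac{1}{7} - \frac{v}{7}$)
$h{\left(s \right)} = -4 - \frac{2}{s}$
$- h{\left(L{\left(6,2 \right)} \right)} = - (-4 - \frac{2}{- \frac{1}{7} - \frac{2}{7}}) = - (-4 - \frac{2}{- \frac{3}{7}}) = - (-4 - - \frac{14}{3}) = - (-4 + \frac{14}{3}) = \left(-1\right) \frac{2}{3} = - \frac{2}{3}$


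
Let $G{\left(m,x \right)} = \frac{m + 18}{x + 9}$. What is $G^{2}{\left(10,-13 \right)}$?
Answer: $49$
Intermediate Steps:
$G{\left(m,x \right)} = \frac{18 + m}{9 + x}$
$G^{2}{\left(10,-13 \right)} = \left(\frac{18 + 10}{9 - 13}\right)^{2} = \left(\frac{1}{-4} \cdot 28\right)^{2} = \left(\left(- \frac{1}{4}\right) 28\right)^{2} = \left(-7\right)^{2} = 49$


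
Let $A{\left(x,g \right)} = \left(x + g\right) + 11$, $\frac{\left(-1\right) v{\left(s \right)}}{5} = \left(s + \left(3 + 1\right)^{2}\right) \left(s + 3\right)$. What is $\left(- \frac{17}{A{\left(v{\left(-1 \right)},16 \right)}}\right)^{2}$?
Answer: $\frac{289}{15129} \approx 0.019102$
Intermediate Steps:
$v{\left(s \right)} = - 5 \left(3 + s\right) \left(16 + s\right)$ ($v{\left(s \right)} = - 5 \left(s + \left(3 + 1\right)^{2}\right) \left(s + 3\right) = - 5 \left(s + 4^{2}\right) \left(3 + s\right) = - 5 \left(s + 16\right) \left(3 + s\right) = - 5 \left(16 + s\right) \left(3 + s\right) = - 5 \left(3 + s\right) \left(16 + s\right)$)
$A{\left(x,g \right)} = 11 + g + x$ ($A{\left(x,g \right)} = \left(g + x\right) + 11 = 11 + g + x$)
$\left(- \frac{17}{A{\left(v{\left(-1 \right)},16 \right)}}\right)^{2} = \left(- \frac{17}{11 + 16 - \left(145 + 5\right)}\right)^{2} = \left(- \frac{17}{11 + 16 - 150}\right)^{2} = \left(- \frac{17}{-123}\right)^{2} = \left(\left(-17\right) \left(- \frac{1}{123}\right)\right)^{2} = \left(\frac{17}{123}\right)^{2} = \frac{289}{15129}$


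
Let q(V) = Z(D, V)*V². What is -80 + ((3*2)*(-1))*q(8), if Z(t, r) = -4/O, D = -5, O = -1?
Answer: -1616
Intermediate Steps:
Z(t, r) = 4 (Z(t, r) = -4/(-1) = -4*(-1) = 4)
q(V) = 4*V²
-80 + ((3*2)*(-1))*q(8) = -80 + ((3*2)*(-1))*(4*8²) = -80 + (6*(-1))*(4*64) = -80 - 6*256 = -80 - 1536 = -1616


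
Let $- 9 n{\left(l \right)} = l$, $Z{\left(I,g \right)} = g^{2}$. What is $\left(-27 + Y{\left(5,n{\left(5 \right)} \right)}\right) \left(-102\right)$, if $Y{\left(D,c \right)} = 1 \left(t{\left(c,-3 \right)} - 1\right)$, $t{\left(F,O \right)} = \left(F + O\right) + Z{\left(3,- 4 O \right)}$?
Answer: $- \frac{34408}{3} \approx -11469.0$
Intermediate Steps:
$t{\left(F,O \right)} = F + O + 16 O^{2}$ ($t{\left(F,O \right)} = \left(F + O\right) + \left(- 4 O\right)^{2} = \left(F + O\right) + 16 O^{2} = F + O + 16 O^{2}$)
$n{\left(l \right)} = - \frac{l}{9}$
$Y{\left(D,c \right)} = 140 + c$ ($Y{\left(D,c \right)} = 1 \left(\left(c - 3 + 16 \left(-3\right)^{2}\right) - 1\right) = 1 \left(\left(c - 3 + 16 \cdot 9\right) - 1\right) = 1 \left(\left(c - 3 + 144\right) - 1\right) = 1 \left(\left(141 + c\right) - 1\right) = 1 \left(140 + c\right) = 140 + c$)
$\left(-27 + Y{\left(5,n{\left(5 \right)} \right)}\right) \left(-102\right) = \left(-27 + \left(140 - \frac{5}{9}\right)\right) \left(-102\right) = \left(-27 + \frac{1255}{9}\right) \left(-102\right) = \frac{1012}{9} \left(-102\right) = - \frac{34408}{3}$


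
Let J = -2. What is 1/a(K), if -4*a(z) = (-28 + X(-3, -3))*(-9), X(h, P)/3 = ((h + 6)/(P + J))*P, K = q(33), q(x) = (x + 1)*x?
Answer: -20/1017 ≈ -0.019666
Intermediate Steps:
q(x) = x*(1 + x) (q(x) = (1 + x)*x = x*(1 + x))
K = 1122 (K = 33*(1 + 33) = 33*34 = 1122)
X(h, P) = 3*P*(6 + h)/(-2 + P) (X(h, P) = 3*(((h + 6)/(P - 2))*P) = 3*(((6 + h)/(-2 + P))*P) = 3*(P*(6 + h)/(-2 + P)) = 3*P*(6 + h)/(-2 + P))
a(z) = -1017/20 (a(z) = -(-28 + 3*(-3)*(6 - 3)/(-2 - 3))*(-9)/4 = -(-28 + 3*(-3)*3/(-5))*(-9)/4 = -(-28 + 3*(-3)*(-1/5)*3)*(-9)/4 = -(-28 + 27/5)*(-9)/4 = -(-113)*(-9)/20 = -1/4*1017/5 = -1017/20)
1/a(K) = 1/(-1017/20) = -20/1017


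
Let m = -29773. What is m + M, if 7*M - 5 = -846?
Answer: -209252/7 ≈ -29893.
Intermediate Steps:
M = -841/7 (M = 5/7 + (⅐)*(-846) = 5/7 - 846/7 = -841/7 ≈ -120.14)
m + M = -29773 - 841/7 = -209252/7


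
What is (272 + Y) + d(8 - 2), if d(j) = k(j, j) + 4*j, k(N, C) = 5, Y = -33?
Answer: 268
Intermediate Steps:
d(j) = 5 + 4*j
(272 + Y) + d(8 - 2) = (272 - 33) + (5 + 4*(8 - 2)) = 239 + (5 + 4*6) = 239 + (5 + 24) = 239 + 29 = 268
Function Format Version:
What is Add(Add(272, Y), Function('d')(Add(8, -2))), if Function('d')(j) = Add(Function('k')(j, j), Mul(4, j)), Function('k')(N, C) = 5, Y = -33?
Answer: 268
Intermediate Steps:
Function('d')(j) = Add(5, Mul(4, j))
Add(Add(272, Y), Function('d')(Add(8, -2))) = Add(Add(272, -33), Add(5, Mul(4, Add(8, -2)))) = Add(239, Add(5, Mul(4, 6))) = Add(239, Add(5, 24)) = Add(239, 29) = 268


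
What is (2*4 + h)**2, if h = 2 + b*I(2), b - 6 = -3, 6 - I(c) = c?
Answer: 484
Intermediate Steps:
I(c) = 6 - c
b = 3 (b = 6 - 3 = 3)
h = 14 (h = 2 + 3*(6 - 1*2) = 2 + 3*(6 - 2) = 2 + 3*4 = 2 + 12 = 14)
(2*4 + h)**2 = (2*4 + 14)**2 = (8 + 14)**2 = 22**2 = 484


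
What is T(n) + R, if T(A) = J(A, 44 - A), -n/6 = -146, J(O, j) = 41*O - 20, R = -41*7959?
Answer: -290423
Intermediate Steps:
R = -326319
J(O, j) = -20 + 41*O
n = 876 (n = -6*(-146) = 876)
T(A) = -20 + 41*A
T(n) + R = (-20 + 41*876) - 326319 = (-20 + 35916) - 326319 = 35896 - 326319 = -290423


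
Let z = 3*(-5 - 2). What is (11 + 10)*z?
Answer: -441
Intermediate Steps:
z = -21 (z = 3*(-7) = -21)
(11 + 10)*z = (11 + 10)*(-21) = 21*(-21) = -441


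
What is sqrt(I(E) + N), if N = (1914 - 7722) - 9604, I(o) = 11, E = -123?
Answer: I*sqrt(15401) ≈ 124.1*I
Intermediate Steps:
N = -15412 (N = -5808 - 9604 = -15412)
sqrt(I(E) + N) = sqrt(11 - 15412) = sqrt(-15401) = I*sqrt(15401)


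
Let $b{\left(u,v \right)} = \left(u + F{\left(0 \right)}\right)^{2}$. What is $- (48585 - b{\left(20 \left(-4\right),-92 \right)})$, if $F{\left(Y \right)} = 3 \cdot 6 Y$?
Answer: $-42185$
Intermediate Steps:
$F{\left(Y \right)} = 18 Y$
$b{\left(u,v \right)} = u^{2}$ ($b{\left(u,v \right)} = \left(u + 18 \cdot 0\right)^{2} = \left(u + 0\right)^{2} = u^{2}$)
$- (48585 - b{\left(20 \left(-4\right),-92 \right)}) = - (48585 - \left(20 \left(-4\right)\right)^{2}) = - (48585 - \left(-80\right)^{2}) = - (48585 - 6400) = \left(-1\right) 42185 = -42185$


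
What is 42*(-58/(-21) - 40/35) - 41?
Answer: 27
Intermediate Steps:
42*(-58/(-21) - 40/35) - 41 = 42*(-58*(-1/21) - 40*1/35) - 41 = 42*(58/21 - 8/7) - 41 = 42*(34/21) - 41 = 68 - 41 = 27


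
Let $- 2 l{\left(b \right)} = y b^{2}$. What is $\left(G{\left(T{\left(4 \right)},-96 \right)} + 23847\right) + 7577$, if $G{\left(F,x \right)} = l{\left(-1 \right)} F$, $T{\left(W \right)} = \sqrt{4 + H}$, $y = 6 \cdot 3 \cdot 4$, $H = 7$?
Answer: $31424 - 36 \sqrt{11} \approx 31305.0$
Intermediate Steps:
$y = 72$ ($y = 18 \cdot 4 = 72$)
$l{\left(b \right)} = - 36 b^{2}$ ($l{\left(b \right)} = - \frac{72 b^{2}}{2} = - 36 b^{2}$)
$T{\left(W \right)} = \sqrt{11}$ ($T{\left(W \right)} = \sqrt{4 + 7} = \sqrt{11}$)
$G{\left(F,x \right)} = - 36 F$ ($G{\left(F,x \right)} = - 36 \left(-1\right)^{2} F = \left(-36\right) 1 F = - 36 F$)
$\left(G{\left(T{\left(4 \right)},-96 \right)} + 23847\right) + 7577 = \left(- 36 \sqrt{11} + 23847\right) + 7577 = \left(23847 - 36 \sqrt{11}\right) + 7577 = 31424 - 36 \sqrt{11}$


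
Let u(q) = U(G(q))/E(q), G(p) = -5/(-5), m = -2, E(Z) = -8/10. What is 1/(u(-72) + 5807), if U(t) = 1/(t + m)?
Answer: 4/23233 ≈ 0.00017217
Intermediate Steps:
E(Z) = -⅘ (E(Z) = -8*⅒ = -⅘)
G(p) = 1 (G(p) = -5*(-⅕) = 1)
U(t) = 1/(-2 + t) (U(t) = 1/(t - 2) = 1/(-2 + t))
u(q) = 5/4 (u(q) = 1/((-2 + 1)*(-⅘)) = -5/4/(-1) = -1*(-5/4) = 5/4)
1/(u(-72) + 5807) = 1/(5/4 + 5807) = 1/(23233/4) = 4/23233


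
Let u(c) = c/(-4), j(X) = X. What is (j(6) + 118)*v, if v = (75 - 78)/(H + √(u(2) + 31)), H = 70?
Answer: -52080/9739 + 372*√122/9739 ≈ -4.9257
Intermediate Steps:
u(c) = -c/4 (u(c) = c*(-¼) = -c/4)
v = -3/(70 + √122/2) (v = (75 - 78)/(70 + √(-¼*2 + 31)) = -3/(70 + √(-½ + 31)) = -3/(70 + √(61/2)) = -3/(70 + √122/2) ≈ -0.039723)
(j(6) + 118)*v = (6 + 118)*(-420/9739 + 3*√122/9739) = 124*(-420/9739 + 3*√122/9739) = -52080/9739 + 372*√122/9739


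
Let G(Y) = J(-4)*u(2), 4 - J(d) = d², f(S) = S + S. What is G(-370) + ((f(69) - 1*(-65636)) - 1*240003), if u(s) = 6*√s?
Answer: -174229 - 72*√2 ≈ -1.7433e+5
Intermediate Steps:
f(S) = 2*S
J(d) = 4 - d²
G(Y) = -72*√2 (G(Y) = (4 - 1*(-4)²)*(6*√2) = (4 - 1*16)*(6*√2) = (4 - 16)*(6*√2) = -72*√2)
G(-370) + ((f(69) - 1*(-65636)) - 1*240003) = -72*√2 + ((2*69 - 1*(-65636)) - 1*240003) = -72*√2 + ((138 + 65636) - 240003) = -72*√2 + (65774 - 240003) = -72*√2 - 174229 = -174229 - 72*√2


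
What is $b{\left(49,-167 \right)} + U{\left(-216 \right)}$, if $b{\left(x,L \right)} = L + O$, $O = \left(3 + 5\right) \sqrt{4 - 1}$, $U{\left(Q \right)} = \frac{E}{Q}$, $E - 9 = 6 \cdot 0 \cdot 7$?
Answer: $- \frac{4009}{24} + 8 \sqrt{3} \approx -153.19$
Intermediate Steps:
$E = 9$ ($E = 9 + 6 \cdot 0 \cdot 7 = 9 + 0 \cdot 7 = 9 + 0 = 9$)
$U{\left(Q \right)} = \frac{9}{Q}$
$O = 8 \sqrt{3} \approx 13.856$
$b{\left(x,L \right)} = L + 8 \sqrt{3}$
$b{\left(49,-167 \right)} + U{\left(-216 \right)} = \left(-167 + 8 \sqrt{3}\right) + \frac{9}{-216} = \left(-167 + 8 \sqrt{3}\right) + 9 \left(- \frac{1}{216}\right) = \left(-167 + 8 \sqrt{3}\right) - \frac{1}{24} = - \frac{4009}{24} + 8 \sqrt{3}$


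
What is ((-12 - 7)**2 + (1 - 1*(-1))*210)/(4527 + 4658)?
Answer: 71/835 ≈ 0.085030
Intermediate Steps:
((-12 - 7)**2 + (1 - 1*(-1))*210)/(4527 + 4658) = ((-19)**2 + (1 + 1)*210)/9185 = (361 + 2*210)*(1/9185) = (361 + 420)*(1/9185) = 781*(1/9185) = 71/835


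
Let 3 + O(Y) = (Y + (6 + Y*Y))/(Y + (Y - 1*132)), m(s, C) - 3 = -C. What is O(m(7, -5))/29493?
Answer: -71/570198 ≈ -0.00012452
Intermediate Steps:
m(s, C) = 3 - C
O(Y) = -3 + (6 + Y + Y²)/(-132 + 2*Y) (O(Y) = -3 + (Y + (6 + Y*Y))/(Y + (Y - 1*132)) = -3 + (Y + (6 + Y²))/(Y + (Y - 132)) = -3 + (6 + Y + Y²)/(Y + (-132 + Y)) = -3 + (6 + Y + Y²)/(-132 + 2*Y))
O(m(7, -5))/29493 = ((402 + (3 - 1*(-5))² - 5*(3 - 1*(-5)))/(2*(-66 + (3 - 1*(-5)))))/29493 = ((402 + (3 + 5)² - 5*(3 + 5))/(2*(-66 + (3 + 5))))*(1/29493) = ((402 + 8² - 5*8)/(2*(-66 + 8)))*(1/29493) = ((½)*(402 + 64 - 40)/(-58))*(1/29493) = ((½)*(-1/58)*426)*(1/29493) = -213/58*1/29493 = -71/570198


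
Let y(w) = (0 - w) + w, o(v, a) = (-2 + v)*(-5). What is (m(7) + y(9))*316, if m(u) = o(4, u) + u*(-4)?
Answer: -12008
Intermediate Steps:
o(v, a) = 10 - 5*v
m(u) = -10 - 4*u (m(u) = (10 - 5*4) + u*(-4) = (10 - 20) - 4*u = -10 - 4*u)
y(w) = 0 (y(w) = -w + w = 0)
(m(7) + y(9))*316 = ((-10 - 4*7) + 0)*316 = ((-10 - 28) + 0)*316 = (-38 + 0)*316 = -38*316 = -12008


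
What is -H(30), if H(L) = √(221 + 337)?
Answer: -3*√62 ≈ -23.622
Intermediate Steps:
H(L) = 3*√62 (H(L) = √558 = 3*√62)
-H(30) = -3*√62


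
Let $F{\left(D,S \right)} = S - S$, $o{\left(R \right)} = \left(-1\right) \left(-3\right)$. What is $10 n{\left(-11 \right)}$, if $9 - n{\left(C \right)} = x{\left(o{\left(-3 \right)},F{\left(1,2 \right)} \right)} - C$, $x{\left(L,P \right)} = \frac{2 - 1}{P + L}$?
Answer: $- \frac{70}{3} \approx -23.333$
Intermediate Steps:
$o{\left(R \right)} = 3$
$F{\left(D,S \right)} = 0$
$x{\left(L,P \right)} = \frac{1}{L + P}$ ($x{\left(L,P \right)} = 1 \frac{1}{L + P} = \frac{1}{L + P}$)
$n{\left(C \right)} = \frac{26}{3} + C$ ($n{\left(C \right)} = 9 - \left(\frac{1}{3 + 0} - C\right) = 9 - \left(\frac{1}{3} - C\right) = 9 + \left(- \frac{1}{3} + C\right) = \frac{26}{3} + C$)
$10 n{\left(-11 \right)} = 10 \left(\frac{26}{3} - 11\right) = 10 \left(- \frac{7}{3}\right) = - \frac{70}{3}$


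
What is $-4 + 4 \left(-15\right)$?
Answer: $-64$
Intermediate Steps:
$-4 + 4 \left(-15\right) = -4 - 60 = -64$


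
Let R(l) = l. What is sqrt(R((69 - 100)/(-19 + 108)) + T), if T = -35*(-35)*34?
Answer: sqrt(329906891)/89 ≈ 204.08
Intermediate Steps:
T = 41650 (T = 1225*34 = 41650)
sqrt(R((69 - 100)/(-19 + 108)) + T) = sqrt((69 - 100)/(-19 + 108) + 41650) = sqrt(-31/89 + 41650) = sqrt(3706819/89) = sqrt(329906891)/89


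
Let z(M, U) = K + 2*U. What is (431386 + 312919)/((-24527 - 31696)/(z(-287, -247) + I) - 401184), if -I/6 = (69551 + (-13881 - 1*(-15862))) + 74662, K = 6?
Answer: -130648154372/70419976749 ≈ -1.8553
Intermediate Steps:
z(M, U) = 6 + 2*U
I = -877164 (I = -6*((69551 + (-13881 - 1*(-15862))) + 74662) = -6*((69551 + (-13881 + 15862)) + 74662) = -6*((69551 + 1981) + 74662) = -6*(71532 + 74662) = -6*146194 = -877164)
(431386 + 312919)/((-24527 - 31696)/(z(-287, -247) + I) - 401184) = (431386 + 312919)/((-24527 - 31696)/((6 + 2*(-247)) - 877164) - 401184) = 744305/(-56223/((6 - 494) - 877164) - 401184) = 744305/(-56223/(-488 - 877164) - 401184) = 744305/(-56223/(-877652) - 401184) = 744305/(-56223*(-1/877652) - 401184) = 744305/(56223/877652 - 401184) = 744305/(-352099883745/877652) = 744305*(-877652/352099883745) = -130648154372/70419976749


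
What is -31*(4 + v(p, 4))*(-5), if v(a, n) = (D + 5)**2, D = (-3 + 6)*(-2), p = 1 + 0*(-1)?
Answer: 775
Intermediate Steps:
p = 1 (p = 1 + 0 = 1)
D = -6 (D = 3*(-2) = -6)
v(a, n) = 1 (v(a, n) = (-6 + 5)**2 = (-1)**2 = 1)
-31*(4 + v(p, 4))*(-5) = -31*(4 + 1)*(-5) = -155*(-5) = -31*(-25) = 775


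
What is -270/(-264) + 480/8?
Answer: 2685/44 ≈ 61.023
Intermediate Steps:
-270/(-264) + 480/8 = -270*(-1/264) + 480*(⅛) = 45/44 + 60 = 2685/44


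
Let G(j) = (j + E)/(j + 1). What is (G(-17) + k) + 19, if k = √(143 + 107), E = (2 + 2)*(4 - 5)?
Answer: 325/16 + 5*√10 ≈ 36.124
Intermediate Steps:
E = -4 (E = 4*(-1) = -4)
G(j) = (-4 + j)/(1 + j) (G(j) = (j - 4)/(j + 1) = (-4 + j)/(1 + j))
k = 5*√10 (k = √250 = 5*√10 ≈ 15.811)
(G(-17) + k) + 19 = ((-4 - 17)/(1 - 17) + 5*√10) + 19 = (-21/(-16) + 5*√10) + 19 = (-1/16*(-21) + 5*√10) + 19 = (21/16 + 5*√10) + 19 = 325/16 + 5*√10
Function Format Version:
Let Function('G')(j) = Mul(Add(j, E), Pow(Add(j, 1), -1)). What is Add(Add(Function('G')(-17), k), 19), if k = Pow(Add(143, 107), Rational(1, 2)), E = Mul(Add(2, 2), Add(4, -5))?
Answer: Add(Rational(325, 16), Mul(5, Pow(10, Rational(1, 2)))) ≈ 36.124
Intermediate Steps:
E = -4 (E = Mul(4, -1) = -4)
Function('G')(j) = Mul(Pow(Add(1, j), -1), Add(-4, j)) (Function('G')(j) = Mul(Add(j, -4), Pow(Add(j, 1), -1)) = Mul(Add(-4, j), Pow(Add(1, j), -1)) = Mul(Pow(Add(1, j), -1), Add(-4, j)))
k = Mul(5, Pow(10, Rational(1, 2))) (k = Pow(250, Rational(1, 2)) = Mul(5, Pow(10, Rational(1, 2))) ≈ 15.811)
Add(Add(Function('G')(-17), k), 19) = Add(Add(Mul(Pow(Add(1, -17), -1), Add(-4, -17)), Mul(5, Pow(10, Rational(1, 2)))), 19) = Add(Add(Mul(Pow(-16, -1), -21), Mul(5, Pow(10, Rational(1, 2)))), 19) = Add(Add(Mul(Rational(-1, 16), -21), Mul(5, Pow(10, Rational(1, 2)))), 19) = Add(Add(Rational(21, 16), Mul(5, Pow(10, Rational(1, 2)))), 19) = Add(Rational(325, 16), Mul(5, Pow(10, Rational(1, 2))))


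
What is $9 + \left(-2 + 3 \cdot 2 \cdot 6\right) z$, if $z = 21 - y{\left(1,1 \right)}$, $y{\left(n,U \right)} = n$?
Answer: $689$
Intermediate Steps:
$z = 20$ ($z = 21 - 1 = 20$)
$9 + \left(-2 + 3 \cdot 2 \cdot 6\right) z = 9 + \left(-2 + 3 \cdot 2 \cdot 6\right) 20 = 9 + \left(-2 + 6 \cdot 6\right) 20 = 9 + \left(-2 + 36\right) 20 = 9 + 34 \cdot 20 = 9 + 680 = 689$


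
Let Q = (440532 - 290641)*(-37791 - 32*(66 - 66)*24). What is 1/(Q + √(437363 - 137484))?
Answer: -5664530781/32086908968896170082 - √299879/32086908968896170082 ≈ -1.7654e-10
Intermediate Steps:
Q = -5664530781 (Q = 149891*(-37791 - 32*0*24) = 149891*(-37791 + 0*24) = 149891*(-37791 + 0) = 149891*(-37791) = -5664530781)
1/(Q + √(437363 - 137484)) = 1/(-5664530781 + √(437363 - 137484)) = 1/(-5664530781 + √299879)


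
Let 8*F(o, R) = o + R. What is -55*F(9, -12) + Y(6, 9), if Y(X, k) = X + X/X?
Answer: 221/8 ≈ 27.625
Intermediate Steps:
F(o, R) = R/8 + o/8 (F(o, R) = (o + R)/8 = (R + o)/8 = R/8 + o/8)
Y(X, k) = 1 + X (Y(X, k) = X + 1 = 1 + X)
-55*F(9, -12) + Y(6, 9) = -55*((⅛)*(-12) + (⅛)*9) + (1 + 6) = -55*(-3/2 + 9/8) + 7 = -55*(-3/8) + 7 = 165/8 + 7 = 221/8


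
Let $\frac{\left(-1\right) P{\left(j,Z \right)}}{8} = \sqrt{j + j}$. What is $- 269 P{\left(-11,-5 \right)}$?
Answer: $2152 i \sqrt{22} \approx 10094.0 i$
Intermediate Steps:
$P{\left(j,Z \right)} = - 8 \sqrt{2} \sqrt{j}$ ($P{\left(j,Z \right)} = - 8 \sqrt{j + j} = - 8 \sqrt{2 j} = - 8 \sqrt{2} \sqrt{j}$)
$- 269 P{\left(-11,-5 \right)} = - 269 \left(- 8 \sqrt{2} \sqrt{-11}\right) = - 269 \left(- 8 \sqrt{2} i \sqrt{11}\right) = - 269 \left(- 8 i \sqrt{22}\right) = 2152 i \sqrt{22}$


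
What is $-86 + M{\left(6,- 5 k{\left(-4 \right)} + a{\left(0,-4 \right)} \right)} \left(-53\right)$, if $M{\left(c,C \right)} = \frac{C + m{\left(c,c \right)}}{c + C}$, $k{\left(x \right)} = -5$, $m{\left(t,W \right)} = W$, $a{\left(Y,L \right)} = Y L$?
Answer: $-139$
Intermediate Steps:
$a{\left(Y,L \right)} = L Y$
$M{\left(c,C \right)} = 1$ ($M{\left(c,C \right)} = \frac{C + c}{c + C} = \frac{C + c}{C + c} = 1$)
$-86 + M{\left(6,- 5 k{\left(-4 \right)} + a{\left(0,-4 \right)} \right)} \left(-53\right) = -86 + 1 \left(-53\right) = -86 - 53 = -139$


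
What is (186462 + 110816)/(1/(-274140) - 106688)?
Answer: -81495790920/29247448321 ≈ -2.7864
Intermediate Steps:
(186462 + 110816)/(1/(-274140) - 106688) = 297278/(-1/274140 - 106688) = 297278/(-29247448321/274140) = 297278*(-274140/29247448321) = -81495790920/29247448321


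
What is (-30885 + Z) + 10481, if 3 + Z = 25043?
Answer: 4636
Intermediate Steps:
Z = 25040 (Z = -3 + 25043 = 25040)
(-30885 + Z) + 10481 = (-30885 + 25040) + 10481 = -5845 + 10481 = 4636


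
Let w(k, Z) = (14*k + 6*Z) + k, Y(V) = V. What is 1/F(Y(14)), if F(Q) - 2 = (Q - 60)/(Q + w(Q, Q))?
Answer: 154/285 ≈ 0.54035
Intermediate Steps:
w(k, Z) = 6*Z + 15*k (w(k, Z) = (6*Z + 14*k) + k = 6*Z + 15*k)
F(Q) = 2 + (-60 + Q)/(22*Q) (F(Q) = 2 + (Q - 60)/(Q + (6*Q + 15*Q)) = 2 + (-60 + Q)/(Q + 21*Q) = 2 + (-60 + Q)/((22*Q)) = 2 + (-60 + Q)*(1/(22*Q)) = 2 + (-60 + Q)/(22*Q))
1/F(Y(14)) = 1/((15/22)*(-4 + 3*14)/14) = 1/((15/22)*(1/14)*(-4 + 42)) = 1/((15/22)*(1/14)*38) = 1/(285/154) = 154/285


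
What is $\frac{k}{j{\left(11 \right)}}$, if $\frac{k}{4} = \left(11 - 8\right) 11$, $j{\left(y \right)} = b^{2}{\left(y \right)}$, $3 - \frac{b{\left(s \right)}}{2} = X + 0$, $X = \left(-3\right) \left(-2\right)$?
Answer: $\frac{11}{3} \approx 3.6667$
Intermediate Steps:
$X = 6$
$b{\left(s \right)} = -6$ ($b{\left(s \right)} = 6 - 2 \left(6 + 0\right) = 6 - 12 = -6$)
$j{\left(y \right)} = 36$ ($j{\left(y \right)} = \left(-6\right)^{2} = 36$)
$k = 132$ ($k = 4 \left(11 - 8\right) 11 = 4 \cdot 3 \cdot 11 = 4 \cdot 33 = 132$)
$\frac{k}{j{\left(11 \right)}} = \frac{132}{36} = 132 \cdot \frac{1}{36} = \frac{11}{3}$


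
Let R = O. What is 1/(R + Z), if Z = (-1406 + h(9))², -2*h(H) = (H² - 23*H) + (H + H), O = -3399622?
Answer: -1/1571718 ≈ -6.3625e-7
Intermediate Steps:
h(H) = -H²/2 + 21*H/2 (h(H) = -((H² - 23*H) + (H + H))/2 = -((H² - 23*H) + 2*H)/2 = -(H² - 21*H)/2 = -H²/2 + 21*H/2)
R = -3399622
Z = 1827904 (Z = (-1406 + (½)*9*(21 - 1*9))² = (-1406 + (½)*9*(21 - 9))² = (-1406 + (½)*9*12)² = (-1406 + 54)² = (-1352)² = 1827904)
1/(R + Z) = 1/(-3399622 + 1827904) = 1/(-1571718) = -1/1571718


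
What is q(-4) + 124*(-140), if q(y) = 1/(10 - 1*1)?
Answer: -156239/9 ≈ -17360.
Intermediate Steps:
q(y) = ⅑ (q(y) = 1/(10 - 1) = 1/9 = ⅑)
q(-4) + 124*(-140) = ⅑ + 124*(-140) = ⅑ - 17360 = -156239/9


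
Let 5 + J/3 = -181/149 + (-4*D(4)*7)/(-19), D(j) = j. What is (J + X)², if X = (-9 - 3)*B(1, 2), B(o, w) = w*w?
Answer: 19211623236/8014561 ≈ 2397.1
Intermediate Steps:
B(o, w) = w²
J = -2718/2831 (J = -15 + 3*(-181/149 + (-4*4*7)/(-19)) = -15 + 3*(-181*1/149 - 16*7*(-1/19)) = -15 + 3*(-181/149 - 112*(-1/19)) = -15 + 3*(-181/149 + 112/19) = -15 + 3*(13249/2831) = -15 + 39747/2831 = -2718/2831 ≈ -0.96008)
X = -48 (X = (-9 - 3)*2² = -12*4 = -48)
(J + X)² = (-2718/2831 - 48)² = (-138606/2831)² = 19211623236/8014561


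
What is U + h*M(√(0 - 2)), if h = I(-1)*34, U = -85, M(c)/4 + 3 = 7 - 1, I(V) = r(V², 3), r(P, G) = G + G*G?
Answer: 4811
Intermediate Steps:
r(P, G) = G + G²
I(V) = 12 (I(V) = 3*(1 + 3) = 3*4 = 12)
M(c) = 12 (M(c) = -12 + 4*(7 - 1) = -12 + 4*6 = -12 + 24 = 12)
h = 408 (h = 12*34 = 408)
U + h*M(√(0 - 2)) = -85 + 408*12 = -85 + 4896 = 4811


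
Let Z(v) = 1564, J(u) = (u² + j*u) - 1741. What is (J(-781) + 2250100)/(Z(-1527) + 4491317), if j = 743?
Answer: 2278037/4492881 ≈ 0.50703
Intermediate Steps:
J(u) = -1741 + u² + 743*u (J(u) = (u² + 743*u) - 1741 = -1741 + u² + 743*u)
(J(-781) + 2250100)/(Z(-1527) + 4491317) = ((-1741 + (-781)² + 743*(-781)) + 2250100)/(1564 + 4491317) = ((-1741 + 609961 - 580283) + 2250100)/4492881 = (27937 + 2250100)*(1/4492881) = 2278037*(1/4492881) = 2278037/4492881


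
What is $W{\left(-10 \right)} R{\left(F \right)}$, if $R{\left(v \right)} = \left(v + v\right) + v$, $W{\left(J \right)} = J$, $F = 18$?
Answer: $-540$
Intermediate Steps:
$R{\left(v \right)} = 3 v$ ($R{\left(v \right)} = 2 v + v = 3 v$)
$W{\left(-10 \right)} R{\left(F \right)} = - 10 \cdot 3 \cdot 18 = \left(-10\right) 54 = -540$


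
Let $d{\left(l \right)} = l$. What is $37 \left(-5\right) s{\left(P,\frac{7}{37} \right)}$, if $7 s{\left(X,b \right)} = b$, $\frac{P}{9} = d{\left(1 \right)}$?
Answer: $-5$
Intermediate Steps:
$P = 9$ ($P = 9 \cdot 1 = 9$)
$s{\left(X,b \right)} = \frac{b}{7}$
$37 \left(-5\right) s{\left(P,\frac{7}{37} \right)} = 37 \left(-5\right) \frac{7 \cdot \frac{1}{37}}{7} = - 185 \frac{7 \cdot \frac{1}{37}}{7} = - 185 \cdot \frac{1}{7} \cdot \frac{7}{37} = \left(-185\right) \frac{1}{37} = -5$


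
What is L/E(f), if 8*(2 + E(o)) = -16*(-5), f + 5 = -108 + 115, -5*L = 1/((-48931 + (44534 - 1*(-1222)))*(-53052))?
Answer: -1/6737604000 ≈ -1.4842e-10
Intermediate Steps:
L = -1/842200500 (L = -1/(5*(-48931 + (44534 - 1*(-1222)))*(-53052)) = -(-1)/(5*(-48931 + (44534 + 1222))*53052) = -(-1)/(5*(-48931 + 45756)*53052) = -(-1)/(5*(-3175)*53052) = -(-1)*(-1)/(15875*53052) = -1/5*1/168440100 = -1/842200500 ≈ -1.1874e-9)
f = 2 (f = -5 + (-108 + 115) = -5 + 7 = 2)
E(o) = 8 (E(o) = -2 + (-16*(-5))/8 = -2 + (1/8)*80 = -2 + 10 = 8)
L/E(f) = -1/842200500/8 = -1/842200500*1/8 = -1/6737604000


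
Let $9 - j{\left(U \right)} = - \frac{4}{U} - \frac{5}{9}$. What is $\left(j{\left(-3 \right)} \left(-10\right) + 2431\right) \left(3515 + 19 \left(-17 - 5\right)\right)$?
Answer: $\frac{65467483}{9} \approx 7.2742 \cdot 10^{6}$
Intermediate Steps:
$j{\left(U \right)} = \frac{86}{9} + \frac{4}{U}$ ($j{\left(U \right)} = 9 - \left(- \frac{4}{U} - \frac{5}{9}\right) = 9 - \left(- \frac{5}{9} - \frac{4}{U}\right) = 9 + \left(\frac{5}{9} + \frac{4}{U}\right) = \frac{86}{9} + \frac{4}{U}$)
$\left(j{\left(-3 \right)} \left(-10\right) + 2431\right) \left(3515 + 19 \left(-17 - 5\right)\right) = \left(\left(\frac{86}{9} + \frac{4}{-3}\right) \left(-10\right) + 2431\right) \left(3515 + 19 \left(-17 - 5\right)\right) = \left(\left(\frac{86}{9} + 4 \left(- \frac{1}{3}\right)\right) \left(-10\right) + 2431\right) \left(3515 + 19 \left(-22\right)\right) = \left(\left(\frac{86}{9} - \frac{4}{3}\right) \left(-10\right) + 2431\right) \left(3515 - 418\right) = \left(\frac{74}{9} \left(-10\right) + 2431\right) 3097 = \left(- \frac{740}{9} + 2431\right) 3097 = \frac{21139}{9} \cdot 3097 = \frac{65467483}{9}$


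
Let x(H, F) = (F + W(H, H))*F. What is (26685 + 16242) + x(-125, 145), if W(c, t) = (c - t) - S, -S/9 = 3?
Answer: 67867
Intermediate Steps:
S = -27 (S = -9*3 = -27)
W(c, t) = 27 + c - t (W(c, t) = (c - t) - 1*(-27) = (c - t) + 27 = 27 + c - t)
x(H, F) = F*(27 + F) (x(H, F) = (F + (27 + H - H))*F = (F + 27)*F = (27 + F)*F = F*(27 + F))
(26685 + 16242) + x(-125, 145) = (26685 + 16242) + 145*(27 + 145) = 42927 + 145*172 = 42927 + 24940 = 67867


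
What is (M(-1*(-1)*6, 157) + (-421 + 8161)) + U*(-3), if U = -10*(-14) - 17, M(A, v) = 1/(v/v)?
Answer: 7372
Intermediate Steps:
M(A, v) = 1 (M(A, v) = 1/1 = 1)
U = 123 (U = 140 - 17 = 123)
(M(-1*(-1)*6, 157) + (-421 + 8161)) + U*(-3) = (1 + (-421 + 8161)) + 123*(-3) = (1 + 7740) - 369 = 7741 - 369 = 7372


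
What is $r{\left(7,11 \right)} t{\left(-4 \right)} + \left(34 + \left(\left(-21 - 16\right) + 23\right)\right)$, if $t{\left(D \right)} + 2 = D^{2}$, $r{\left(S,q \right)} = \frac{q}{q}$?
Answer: $34$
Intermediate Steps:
$r{\left(S,q \right)} = 1$
$t{\left(D \right)} = -2 + D^{2}$
$r{\left(7,11 \right)} t{\left(-4 \right)} + \left(34 + \left(\left(-21 - 16\right) + 23\right)\right) = 1 \left(-2 + \left(-4\right)^{2}\right) + \left(34 + \left(\left(-21 - 16\right) + 23\right)\right) = 1 \left(-2 + 16\right) + \left(34 + \left(-37 + 23\right)\right) = 1 \cdot 14 + \left(34 - 14\right) = 14 + 20 = 34$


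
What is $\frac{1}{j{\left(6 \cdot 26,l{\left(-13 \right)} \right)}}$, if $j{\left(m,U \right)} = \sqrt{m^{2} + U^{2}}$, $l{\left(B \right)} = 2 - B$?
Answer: $\frac{\sqrt{2729}}{8187} \approx 0.0063808$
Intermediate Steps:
$j{\left(m,U \right)} = \sqrt{U^{2} + m^{2}}$
$\frac{1}{j{\left(6 \cdot 26,l{\left(-13 \right)} \right)}} = \frac{1}{\sqrt{\left(2 - -13\right)^{2} + \left(6 \cdot 26\right)^{2}}} = \frac{1}{\sqrt{\left(2 + 13\right)^{2} + 156^{2}}} = \frac{1}{\sqrt{15^{2} + 24336}} = \frac{1}{\sqrt{225 + 24336}} = \frac{1}{\sqrt{24561}} = \frac{1}{3 \sqrt{2729}} = \frac{\sqrt{2729}}{8187}$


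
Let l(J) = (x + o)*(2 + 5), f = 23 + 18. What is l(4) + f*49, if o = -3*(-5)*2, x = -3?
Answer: 2198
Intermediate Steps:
o = 30 (o = 15*2 = 30)
f = 41
l(J) = 189 (l(J) = (-3 + 30)*(2 + 5) = 27*7 = 189)
l(4) + f*49 = 189 + 41*49 = 189 + 2009 = 2198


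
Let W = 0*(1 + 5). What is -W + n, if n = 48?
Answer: 48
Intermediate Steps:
W = 0 (W = 0*6 = 0)
-W + n = -1*0 + 48 = 0 + 48 = 48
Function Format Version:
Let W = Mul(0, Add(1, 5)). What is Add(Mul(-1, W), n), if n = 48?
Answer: 48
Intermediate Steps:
W = 0 (W = Mul(0, 6) = 0)
Add(Mul(-1, W), n) = Add(Mul(-1, 0), 48) = Add(0, 48) = 48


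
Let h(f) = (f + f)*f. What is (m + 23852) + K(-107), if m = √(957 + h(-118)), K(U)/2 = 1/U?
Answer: 2552162/107 + √28805 ≈ 24022.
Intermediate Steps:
h(f) = 2*f² (h(f) = (2*f)*f = 2*f²)
K(U) = 2/U
m = √28805 (m = √(957 + 2*(-118)²) = √(957 + 2*13924) = √(957 + 27848) = √28805 ≈ 169.72)
(m + 23852) + K(-107) = (√28805 + 23852) + 2/(-107) = (23852 + √28805) + 2*(-1/107) = (23852 + √28805) - 2/107 = 2552162/107 + √28805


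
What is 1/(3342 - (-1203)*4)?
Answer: 1/8154 ≈ 0.00012264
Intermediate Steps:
1/(3342 - (-1203)*4) = 1/(3342 - 1*(-4812)) = 1/(3342 + 4812) = 1/8154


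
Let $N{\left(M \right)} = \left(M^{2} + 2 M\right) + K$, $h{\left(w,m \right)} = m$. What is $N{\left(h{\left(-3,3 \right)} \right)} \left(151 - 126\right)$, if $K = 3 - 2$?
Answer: $400$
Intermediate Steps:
$K = 1$
$N{\left(M \right)} = 1 + M^{2} + 2 M$ ($N{\left(M \right)} = \left(M^{2} + 2 M\right) + 1 = 1 + M^{2} + 2 M$)
$N{\left(h{\left(-3,3 \right)} \right)} \left(151 - 126\right) = \left(1 + 3^{2} + 2 \cdot 3\right) \left(151 - 126\right) = \left(1 + 9 + 6\right) 25 = 16 \cdot 25 = 400$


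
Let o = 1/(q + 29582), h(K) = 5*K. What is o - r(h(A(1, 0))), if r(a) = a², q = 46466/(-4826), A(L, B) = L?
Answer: -1783950912/71358133 ≈ -25.000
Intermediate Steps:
q = -23233/2413 (q = 46466*(-1/4826) = -23233/2413 ≈ -9.6283)
o = 2413/71358133 (o = 1/(-23233/2413 + 29582) = 1/(71358133/2413) = 2413/71358133 ≈ 3.3815e-5)
o - r(h(A(1, 0))) = 2413/71358133 - (5*1)² = 2413/71358133 - 1*5² = 2413/71358133 - 1*25 = 2413/71358133 - 25 = -1783950912/71358133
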